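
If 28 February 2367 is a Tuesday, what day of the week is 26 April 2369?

Saturday

Day-of-year of February 28, 2367: 59.
Day-of-year of April 26, 2369: 116.
2367 has 365 days, so 365 − 59 = 306 days remain in 2367.
Full years: 2368: 366. Sum = 366.
Total: 306 + 366 + 116 = 788 days.
788 mod 7 = 4, so 4 days after Tuesday is Saturday.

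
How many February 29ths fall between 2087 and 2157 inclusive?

Years divisible by 4: 2088, 2092, …, 2156 — 18 in all.
Of these, 2100 is divisible by 100 but not 400, so not leap.
Leap years: 18 − 1 = 17.

17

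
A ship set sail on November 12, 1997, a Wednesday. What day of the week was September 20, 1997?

Count forward from the earlier date (September 20, 1997) to the later (November 12, 1997):
September 1997: 30 − 20 = 10 days remain.
Then October (31): 31 days.
November 1–12, 1997: 12 days.
Total: 10 + 31 + 12 = 53 days.
53 mod 7 = 4, so 4 days before Wednesday is Saturday.

Saturday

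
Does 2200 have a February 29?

2200 is not a leap year (divisible by 100 but not 400).

No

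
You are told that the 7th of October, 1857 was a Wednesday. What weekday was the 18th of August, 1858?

October 1857: 31 − 7 = 24 days remain.
Then 9 full months totalling 273 days.
August 1–18, 1858: 18 days.
Residual: 315 days.
Total: 315 days.
315 is a multiple of 7, so the 18th of August, 1858 falls on the same weekday: Wednesday.

Wednesday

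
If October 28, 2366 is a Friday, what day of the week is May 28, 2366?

Saturday

Count forward from the earlier date (May 28, 2366) to the later (October 28, 2366):
May 2366: 31 − 28 = 3 days remain.
Then June (30), July (31), August (31), September (30): 30 + 31 + 31 + 30 = 122 days.
October 1–28, 2366: 28 days.
Total: 3 + 122 + 28 = 153 days.
153 mod 7 = 6, so 6 days before Friday is Saturday.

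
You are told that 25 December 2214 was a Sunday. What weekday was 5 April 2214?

Tuesday

Count forward from the earlier date (April 5, 2214) to the later (December 25, 2214):
April 2214: 30 − 5 = 25 days remain.
Then May (31), June (30), July (31), August (31), September (30), October (31), November (30): 31 + 30 + 31 + 31 + 30 + 31 + 30 = 214 days.
December 1–25, 2214: 25 days.
Total: 25 + 214 + 25 = 264 days.
264 mod 7 = 5, so 5 days before Sunday is Tuesday.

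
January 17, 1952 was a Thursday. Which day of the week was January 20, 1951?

Saturday

Count forward from the earlier date (January 20, 1951) to the later (January 17, 1952):
Day-of-year of January 20, 1951: 20.
Day-of-year of January 17, 1952: 17.
1951 has 365 days, so 365 − 20 = 345 days remain in 1951.
Total: 345 + 17 = 362 days.
362 mod 7 = 5, so 5 days before Thursday is Saturday.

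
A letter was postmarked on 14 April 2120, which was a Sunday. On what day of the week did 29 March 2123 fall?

Monday

Day-of-year of April 14, 2120: 105.
Day-of-year of March 29, 2123: 88.
2120 has 366 days, so 366 − 105 = 261 days remain in 2120.
Full years: 2121: 365; 2122: 365. Sum = 730.
Total: 261 + 730 + 88 = 1079 days.
1079 mod 7 = 1, so 1 day after Sunday is Monday.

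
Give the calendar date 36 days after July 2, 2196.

August 7, 2196

Count 36 days after July 2, 2196:
July 2196: 31 − 2 = 29 days remain.
August 1–7, 2196: 7 days.
Total: 29 + 7 = 36 days.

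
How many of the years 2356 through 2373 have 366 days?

Years divisible by 4 in [2356, 2373]: 2356, 2360, 2364, 2368, 2372.
No century exceptions apply. Count: 5.

5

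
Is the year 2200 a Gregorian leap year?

No

2200 is not a leap year (divisible by 100 but not 400).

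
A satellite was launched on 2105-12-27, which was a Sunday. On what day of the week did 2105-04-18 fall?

Count forward from the earlier date (April 18, 2105) to the later (December 27, 2105):
April 2105: 30 − 18 = 12 days remain.
Then May (31), June (30), July (31), August (31), September (30), October (31), November (30): 31 + 30 + 31 + 31 + 30 + 31 + 30 = 214 days.
December 1–27, 2105: 27 days.
Total: 12 + 214 + 27 = 253 days.
253 mod 7 = 1, so 1 day before Sunday is Saturday.

Saturday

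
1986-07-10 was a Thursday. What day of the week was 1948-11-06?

Saturday

Count forward from the earlier date (November 6, 1948) to the later (July 10, 1986):
From November 6, 1948 to November 6, 1985: 37 years, of which 9 contain a Feb 29 — 28×365 + 9×366 = 13514 days.
November 1985: 30 − 6 = 24 days remain.
Then December (31), January (31), February 1986 (28), March (31), April (30), May (31), June (30): 31 + 31 + 28 + 31 + 30 + 31 + 30 = 212 days.
July 1–10, 1986: 10 days.
Residual: 246 days.
Total: 13760 days.
13760 mod 7 = 5, so 5 days before Thursday is Saturday.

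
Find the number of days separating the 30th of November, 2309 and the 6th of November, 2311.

706

November 2309: 30 − 30 = 0 days remain.
Then 23 full months totalling 700 days.
November 1–6, 2311: 6 days.
Total: 0 + 700 + 6 = 706 days.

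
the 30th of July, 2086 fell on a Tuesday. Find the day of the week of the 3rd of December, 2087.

July 2086: 31 − 30 = 1 day remains.
Then 16 full months totalling 487 days.
December 1–3, 2087: 3 days.
Total: 1 + 487 + 3 = 491 days.
491 mod 7 = 1, so 1 day after Tuesday is Wednesday.

Wednesday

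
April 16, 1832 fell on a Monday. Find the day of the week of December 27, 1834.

Saturday

Day-of-year of April 16, 1832: 107.
Day-of-year of December 27, 1834: 361.
1832 has 366 days, so 366 − 107 = 259 days remain in 1832.
Full years: 1833: 365. Sum = 365.
Total: 259 + 365 + 361 = 985 days.
985 mod 7 = 5, so 5 days after Monday is Saturday.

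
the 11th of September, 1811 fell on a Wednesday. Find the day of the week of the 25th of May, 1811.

Count forward from the earlier date (May 25, 1811) to the later (September 11, 1811):
May 1811: 31 − 25 = 6 days remain.
Then June (30), July (31), August (31): 30 + 31 + 31 = 92 days.
September 1–11, 1811: 11 days.
Total: 6 + 92 + 11 = 109 days.
109 mod 7 = 4, so 4 days before Wednesday is Saturday.

Saturday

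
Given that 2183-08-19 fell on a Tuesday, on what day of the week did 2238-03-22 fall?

Thursday

From August 19, 2183 to August 19, 2237: 54 years, of which 13 contain a Feb 29 — 41×365 + 13×366 = 19723 days.
(2200 is not a leap year (divisible by 100 but not 400).)
August 2237: 31 − 19 = 12 days remain.
Then September (30), October (31), November (30), December (31), January (31), February 2238 (28): 30 + 31 + 30 + 31 + 31 + 28 = 181 days.
March 1–22, 2238: 22 days.
Residual: 215 days.
Total: 19938 days.
19938 mod 7 = 2, so 2 days after Tuesday is Thursday.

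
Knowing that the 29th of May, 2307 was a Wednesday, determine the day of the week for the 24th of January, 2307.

Count forward from the earlier date (January 24, 2307) to the later (May 29, 2307):
January 2307: 31 − 24 = 7 days remain.
Then February 2307 (28), March (31), April (30): 28 + 31 + 30 = 89 days.
May 1–29, 2307: 29 days.
Total: 7 + 89 + 29 = 125 days.
125 mod 7 = 6, so 6 days before Wednesday is Thursday.

Thursday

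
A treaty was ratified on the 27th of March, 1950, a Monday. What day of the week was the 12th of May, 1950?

Friday

March 1950: 31 − 27 = 4 days remain.
Then April (30): 30 days.
May 1–12, 1950: 12 days.
Total: 4 + 30 + 12 = 46 days.
46 mod 7 = 4, so 4 days after Monday is Friday.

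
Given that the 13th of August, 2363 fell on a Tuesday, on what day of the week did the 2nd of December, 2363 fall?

Monday

August 2363: 31 − 13 = 18 days remain.
Then September (30), October (31), November (30): 30 + 31 + 30 = 91 days.
December 1–2, 2363: 2 days.
Total: 18 + 91 + 2 = 111 days.
111 mod 7 = 6, so 6 days after Tuesday is Monday.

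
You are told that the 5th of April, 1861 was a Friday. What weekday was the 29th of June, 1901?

From April 5, 1861 to April 5, 1901: 40 years, of which 9 contain a Feb 29 — 31×365 + 9×366 = 14609 days.
(1900 is not a leap year (divisible by 100 but not 400).)
April 1901: 30 − 5 = 25 days remain.
Then May (31): 31 days.
June 1–29, 1901: 29 days.
Residual: 85 days.
Total: 14694 days.
14694 mod 7 = 1, so 1 day after Friday is Saturday.

Saturday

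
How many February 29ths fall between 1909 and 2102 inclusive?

Years divisible by 4: 1912, 1916, …, 2100 — 48 in all.
Of these, 2100 is divisible by 100 but not 400, so not leap.
2000 is divisible by 400, so still leap.
Leap years: 48 − 1 = 47.

47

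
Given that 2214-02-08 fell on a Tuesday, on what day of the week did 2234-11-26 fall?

Wednesday

Day-of-year of February 8, 2214: 39.
Day-of-year of November 26, 2234: 330.
2214 has 365 days, so 365 − 39 = 326 days remain in 2214.
Full years 2215–2233: 14 common + 5 leap = 14×365 + 5×366 = 6940 days.
Total: 326 + 6940 + 330 = 7596 days.
7596 mod 7 = 1, so 1 day after Tuesday is Wednesday.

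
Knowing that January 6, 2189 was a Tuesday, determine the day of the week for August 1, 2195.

Saturday

January 6, 2189 → January 6, 2190: 365 days.
January 6, 2190 → January 6, 2191: 365 days.
January 6, 2191 → January 6, 2192: 365 days.
January 6, 2192 → January 6, 2193: 366 days (2192 is a leap year).
January 6, 2193 → January 6, 2194: 365 days.
January 6, 2194 → January 6, 2195: 365 days.
January 2195: 31 − 6 = 25 days remain.
Then February 2195 (28), March (31), April (30), May (31), June (30), July (31): 28 + 31 + 30 + 31 + 30 + 31 = 181 days.
August 1, 2195: 1 day.
Residual: 207 days.
Total: 2398 days.
2398 mod 7 = 4, so 4 days after Tuesday is Saturday.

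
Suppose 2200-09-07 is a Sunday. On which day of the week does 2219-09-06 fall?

Monday

Day-of-year of September 7, 2200: 250.
Day-of-year of September 6, 2219: 249.
2200 has 365 days, so 365 − 250 = 115 days remain in 2200.
Full years 2201–2218: 14 common + 4 leap = 14×365 + 4×366 = 6574 days.
Total: 115 + 6574 + 249 = 6938 days.
6938 mod 7 = 1, so 1 day after Sunday is Monday.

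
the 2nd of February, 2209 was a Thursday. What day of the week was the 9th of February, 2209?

Thursday

Within February 2209: 9 − 2 = 7 days.
7 is a multiple of 7, so the 9th of February, 2209 falls on the same weekday: Thursday.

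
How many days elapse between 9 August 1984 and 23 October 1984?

August 1984: 31 − 9 = 22 days remain.
Then September (30): 30 days.
October 1–23, 1984: 23 days.
Total: 22 + 30 + 23 = 75 days.

75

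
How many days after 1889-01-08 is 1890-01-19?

January 8, 1889 → January 8, 1890: 365 days.
Within January 1890: 19 − 8 = 11 days.
Total: 376 days.

376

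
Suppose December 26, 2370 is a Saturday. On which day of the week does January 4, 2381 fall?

From December 26, 2370 to December 26, 2380: 10 years, of which 3 contain a Feb 29 — 7×365 + 3×366 = 3653 days.
December 2380: 31 − 26 = 5 days remain.
January 1–4, 2381: 4 days.
Residual: 9 days.
Total: 3662 days.
3662 mod 7 = 1, so 1 day after Saturday is Sunday.

Sunday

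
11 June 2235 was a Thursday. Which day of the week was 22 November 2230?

Monday

Count forward from the earlier date (November 22, 2230) to the later (June 11, 2235):
Day-of-year of November 22, 2230: 326.
Day-of-year of June 11, 2235: 162.
2230 has 365 days, so 365 − 326 = 39 days remain in 2230.
Full years: 2231: 365; 2232: 366; 2233: 365; 2234: 365. Sum = 1461.
Total: 39 + 1461 + 162 = 1662 days.
1662 mod 7 = 3, so 3 days before Thursday is Monday.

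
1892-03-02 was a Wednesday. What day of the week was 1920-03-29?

From March 2, 1892 to March 2, 1920: 28 years, of which 6 contain a Feb 29 — 22×365 + 6×366 = 10226 days.
(1900 is not a leap year (divisible by 100 but not 400).)
Within March 1920: 29 − 2 = 27 days.
Total: 10253 days.
10253 mod 7 = 5, so 5 days after Wednesday is Monday.

Monday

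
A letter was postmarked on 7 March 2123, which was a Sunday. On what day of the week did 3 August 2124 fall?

Thursday

March 2123: 31 − 7 = 24 days remain.
Then 16 full months totalling 488 days.
August 1–3, 2124: 3 days.
Total: 24 + 488 + 3 = 515 days.
515 mod 7 = 4, so 4 days after Sunday is Thursday.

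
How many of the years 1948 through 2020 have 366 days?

19

Years divisible by 4: 1948, 1952, …, 2020 — 19 in all.
2000 is divisible by 400, so still leap.
No century exceptions apply. Count: 19.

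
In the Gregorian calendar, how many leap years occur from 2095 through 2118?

5

Years divisible by 4 in [2095, 2118]: 2096, 2100, 2104, 2108, 2112, 2116.
Of these, 2100 is divisible by 100 but not 400, so not leap.
Leap years: 6 − 1 = 5.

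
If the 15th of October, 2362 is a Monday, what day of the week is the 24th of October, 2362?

Wednesday

Within October 2362: 24 − 15 = 9 days.
9 mod 7 = 2, so 2 days after Monday is Wednesday.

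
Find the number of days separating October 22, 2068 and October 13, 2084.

5835

Day-of-year of October 22, 2068: 296.
Day-of-year of October 13, 2084: 287.
2068 has 366 days, so 366 − 296 = 70 days remain in 2068.
Full years 2069–2083: 12 common + 3 leap = 12×365 + 3×366 = 5478 days.
Total: 70 + 5478 + 287 = 5835 days.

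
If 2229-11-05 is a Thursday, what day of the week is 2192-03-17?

Saturday

Count forward from the earlier date (March 17, 2192) to the later (November 5, 2229):
Day-of-year of March 17, 2192: 77.
Day-of-year of November 5, 2229: 309.
2192 has 366 days, so 366 − 77 = 289 days remain in 2192.
Full years 2193–2228: 28 common + 8 leap = 28×365 + 8×366 = 13148 days.
Total: 289 + 13148 + 309 = 13746 days.
13746 mod 7 = 5, so 5 days before Thursday is Saturday.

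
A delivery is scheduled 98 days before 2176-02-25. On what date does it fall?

2175-11-19

Count 98 days before February 25, 2176:
Day-of-year of November 19, 2175: 323.
Day-of-year of February 25, 2176: 56.
2175 has 365 days, so 365 − 323 = 42 days remain in 2175.
Total: 42 + 56 = 98 days.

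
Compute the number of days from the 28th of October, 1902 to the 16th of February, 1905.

842

October 28, 1902 → October 28, 1903: 365 days.
October 28, 1903 → October 28, 1904: 366 days (1904 is a leap year).
October 1904: 31 − 28 = 3 days remain.
Then November (30), December (31), January (31): 30 + 31 + 31 = 92 days.
February 1–16, 1905: 16 days (1905 is not a leap year).
Residual: 111 days.
Total: 842 days.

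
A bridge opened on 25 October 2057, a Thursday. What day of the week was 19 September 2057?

Count forward from the earlier date (September 19, 2057) to the later (October 25, 2057):
September 2057: 30 − 19 = 11 days remain.
October 1–25, 2057: 25 days.
Total: 11 + 25 = 36 days.
36 mod 7 = 1, so 1 day before Thursday is Wednesday.

Wednesday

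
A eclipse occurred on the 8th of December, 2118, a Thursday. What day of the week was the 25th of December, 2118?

Sunday

Within December 2118: 25 − 8 = 17 days.
17 mod 7 = 3, so 3 days after Thursday is Sunday.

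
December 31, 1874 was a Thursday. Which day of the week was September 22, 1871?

Count forward from the earlier date (September 22, 1871) to the later (December 31, 1874):
Day-of-year of September 22, 1871: 265.
Day-of-year of December 31, 1874: 365.
1871 has 365 days, so 365 − 265 = 100 days remain in 1871.
Full years: 1872: 366; 1873: 365. Sum = 731.
Total: 100 + 731 + 365 = 1196 days.
1196 mod 7 = 6, so 6 days before Thursday is Friday.

Friday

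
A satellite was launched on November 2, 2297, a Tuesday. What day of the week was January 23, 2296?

Count forward from the earlier date (January 23, 2296) to the later (November 2, 2297):
January 2296: 31 − 23 = 8 days remain.
Then 21 full months totalling 639 days.
November 1–2, 2297: 2 days.
Total: 8 + 639 + 2 = 649 days.
649 mod 7 = 5, so 5 days before Tuesday is Thursday.

Thursday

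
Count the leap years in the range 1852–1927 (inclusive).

18

Years divisible by 4: 1852, 1856, …, 1924 — 19 in all.
Of these, 1900 is divisible by 100 but not 400, so not leap.
Leap years: 19 − 1 = 18.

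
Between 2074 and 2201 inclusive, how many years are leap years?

30

Years divisible by 4: 2076, 2080, …, 2200 — 32 in all.
Of these, 2100, 2200 are divisible by 100 but not 400, so not leap.
Leap years: 32 − 2 = 30.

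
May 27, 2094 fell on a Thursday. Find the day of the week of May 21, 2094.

Friday

Count forward from the earlier date (May 21, 2094) to the later (May 27, 2094):
Within May 2094: 27 − 21 = 6 days.
6 mod 7 = 6, so 6 days before Thursday is Friday.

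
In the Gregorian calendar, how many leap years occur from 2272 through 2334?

15

Years divisible by 4: 2272, 2276, …, 2332 — 16 in all.
Of these, 2300 is divisible by 100 but not 400, so not leap.
Leap years: 16 − 1 = 15.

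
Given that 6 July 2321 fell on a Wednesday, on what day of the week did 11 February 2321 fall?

Count forward from the earlier date (February 11, 2321) to the later (July 6, 2321):
February 2321: 28 − 11 = 17 days remain (2321 is not a leap year, so February has 28 days).
Then March (31), April (30), May (31), June (30): 31 + 30 + 31 + 30 = 122 days.
July 1–6, 2321: 6 days.
Total: 17 + 122 + 6 = 145 days.
145 mod 7 = 5, so 5 days before Wednesday is Friday.

Friday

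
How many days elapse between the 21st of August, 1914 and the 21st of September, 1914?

31

August 1914: 31 − 21 = 10 days remain.
September 1–21, 1914: 21 days.
Total: 10 + 21 = 31 days.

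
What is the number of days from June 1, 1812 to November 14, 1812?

166

June 1812: 30 − 1 = 29 days remain.
Then July (31), August (31), September (30), October (31): 31 + 31 + 30 + 31 = 123 days.
November 1–14, 1812: 14 days.
Total: 29 + 123 + 14 = 166 days.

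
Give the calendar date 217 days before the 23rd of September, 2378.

the 18th of February, 2378

Count 217 days before September 23, 2378:
February 2378: 28 − 18 = 10 days remain (2378 is not a leap year, so February has 28 days).
Then March (31), April (30), May (31), June (30), July (31), August (31): 31 + 30 + 31 + 30 + 31 + 31 = 184 days.
September 1–23, 2378: 23 days.
Total: 10 + 184 + 23 = 217 days.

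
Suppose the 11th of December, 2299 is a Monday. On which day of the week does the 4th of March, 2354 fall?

From December 11, 2299 to December 11, 2353: 54 years, of which 13 contain a Feb 29 — 41×365 + 13×366 = 19723 days.
(2300 is not a leap year (divisible by 100 but not 400).)
December 2353: 31 − 11 = 20 days remain.
Then January (31), February 2354 (28): 31 + 28 = 59 days.
March 1–4, 2354: 4 days.
Residual: 83 days.
Total: 19806 days.
19806 mod 7 = 3, so 3 days after Monday is Thursday.

Thursday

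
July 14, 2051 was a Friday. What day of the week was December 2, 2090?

Saturday

Day-of-year of July 14, 2051: 195.
Day-of-year of December 2, 2090: 336.
2051 has 365 days, so 365 − 195 = 170 days remain in 2051.
Full years 2052–2089: 28 common + 10 leap = 28×365 + 10×366 = 13880 days.
Total: 170 + 13880 + 336 = 14386 days.
14386 mod 7 = 1, so 1 day after Friday is Saturday.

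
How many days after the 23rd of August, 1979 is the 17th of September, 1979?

August 1979: 31 − 23 = 8 days remain.
September 1–17, 1979: 17 days.
Total: 8 + 17 = 25 days.

25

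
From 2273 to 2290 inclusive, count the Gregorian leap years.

4

Years divisible by 4 in [2273, 2290]: 2276, 2280, 2284, 2288.
No century exceptions apply. Count: 4.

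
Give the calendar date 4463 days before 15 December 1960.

26 September 1948

Count 4463 days before December 15, 1960:
Day-of-year of September 26, 1948: 270.
Day-of-year of December 15, 1960: 350.
1948 has 366 days, so 366 − 270 = 96 days remain in 1948.
Full years 1949–1959: 9 common + 2 leap = 9×365 + 2×366 = 4017 days.
Total: 96 + 4017 + 350 = 4463 days.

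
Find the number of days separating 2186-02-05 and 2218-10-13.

11937

From February 5, 2186 to February 5, 2218: 32 years, of which 7 contain a Feb 29 — 25×365 + 7×366 = 11687 days.
(2200 is not a leap year (divisible by 100 but not 400).)
February 2218: 28 − 5 = 23 days remain (2218 is not a leap year, so February has 28 days).
Then March (31), April (30), May (31), June (30), July (31), August (31), September (30): 31 + 30 + 31 + 30 + 31 + 31 + 30 = 214 days.
October 1–13, 2218: 13 days.
Residual: 250 days.
Total: 11937 days.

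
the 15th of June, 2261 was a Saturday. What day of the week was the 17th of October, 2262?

Friday

June 2261: 30 − 15 = 15 days remain.
Then 15 full months totalling 457 days.
October 1–17, 2262: 17 days.
Total: 15 + 457 + 17 = 489 days.
489 mod 7 = 6, so 6 days after Saturday is Friday.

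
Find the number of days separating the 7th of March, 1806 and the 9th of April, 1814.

Day-of-year of March 7, 1806: 66.
Day-of-year of April 9, 1814: 99.
1806 has 365 days, so 365 − 66 = 299 days remain in 1806.
Full years 1807–1813: 5 common + 2 leap = 5×365 + 2×366 = 2557 days.
Total: 299 + 2557 + 99 = 2955 days.

2955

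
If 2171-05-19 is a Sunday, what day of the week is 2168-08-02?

Tuesday

Count forward from the earlier date (August 2, 2168) to the later (May 19, 2171):
Day-of-year of August 2, 2168: 215.
Day-of-year of May 19, 2171: 139.
2168 has 366 days, so 366 − 215 = 151 days remain in 2168.
Full years: 2169: 365; 2170: 365. Sum = 730.
Total: 151 + 730 + 139 = 1020 days.
1020 mod 7 = 5, so 5 days before Sunday is Tuesday.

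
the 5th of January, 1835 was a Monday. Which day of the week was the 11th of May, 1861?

Day-of-year of January 5, 1835: 5.
Day-of-year of May 11, 1861: 131.
1835 has 365 days, so 365 − 5 = 360 days remain in 1835.
Full years 1836–1860: 18 common + 7 leap = 18×365 + 7×366 = 9132 days.
Total: 360 + 9132 + 131 = 9623 days.
9623 mod 7 = 5, so 5 days after Monday is Saturday.

Saturday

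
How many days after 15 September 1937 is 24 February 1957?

7102

Day-of-year of September 15, 1937: 258.
Day-of-year of February 24, 1957: 55.
1937 has 365 days, so 365 − 258 = 107 days remain in 1937.
Full years 1938–1956: 14 common + 5 leap = 14×365 + 5×366 = 6940 days.
Total: 107 + 6940 + 55 = 7102 days.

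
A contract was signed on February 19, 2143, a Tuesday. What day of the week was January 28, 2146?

Friday

February 19, 2143 → February 19, 2144: 365 days.
February 19, 2144 → February 19, 2145: 366 days (2144 is a leap year).
February 2145: 28 − 19 = 9 days remain (2145 is not a leap year, so February has 28 days).
Then 10 full months totalling 306 days.
January 1–28, 2146: 28 days.
Residual: 343 days.
Total: 1074 days.
1074 mod 7 = 3, so 3 days after Tuesday is Friday.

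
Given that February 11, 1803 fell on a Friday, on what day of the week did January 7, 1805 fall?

Monday

Day-of-year of February 11, 1803: 42.
Day-of-year of January 7, 1805: 7.
1803 has 365 days, so 365 − 42 = 323 days remain in 1803.
Full years: 1804: 366. Sum = 366.
Total: 323 + 366 + 7 = 696 days.
696 mod 7 = 3, so 3 days after Friday is Monday.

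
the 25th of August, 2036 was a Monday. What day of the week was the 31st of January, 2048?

From August 25, 2036 to August 25, 2047: 11 years, of which 2 contain a Feb 29 — 9×365 + 2×366 = 4017 days.
August 2047: 31 − 25 = 6 days remain.
Then September (30), October (31), November (30), December (31): 30 + 31 + 30 + 31 = 122 days.
January 1–31, 2048: 31 days.
Residual: 159 days.
Total: 4176 days.
4176 mod 7 = 4, so 4 days after Monday is Friday.

Friday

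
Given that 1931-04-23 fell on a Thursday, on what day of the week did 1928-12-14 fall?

Friday

Count forward from the earlier date (December 14, 1928) to the later (April 23, 1931):
December 14, 1928 → December 14, 1929: 365 days.
December 14, 1929 → December 14, 1930: 365 days.
December 1930: 31 − 14 = 17 days remain.
Then January (31), February 1931 (28), March (31): 31 + 28 + 31 = 90 days.
April 1–23, 1931: 23 days.
Residual: 130 days.
Total: 860 days.
860 mod 7 = 6, so 6 days before Thursday is Friday.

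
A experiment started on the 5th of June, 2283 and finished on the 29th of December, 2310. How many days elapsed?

From June 5, 2283 to June 5, 2310: 27 years, of which 6 contain a Feb 29 — 21×365 + 6×366 = 9861 days.
(2300 is not a leap year (divisible by 100 but not 400).)
June 2310: 30 − 5 = 25 days remain.
Then July (31), August (31), September (30), October (31), November (30): 31 + 31 + 30 + 31 + 30 = 153 days.
December 1–29, 2310: 29 days.
Residual: 207 days.
Total: 10068 days.

10068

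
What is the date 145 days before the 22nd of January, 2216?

the 30th of August, 2215

Count 145 days before January 22, 2216:
August 2215: 31 − 30 = 1 day remains.
Then September (30), October (31), November (30), December (31): 30 + 31 + 30 + 31 = 122 days.
January 1–22, 2216: 22 days.
Residual: 145 days.
Total: 145 days.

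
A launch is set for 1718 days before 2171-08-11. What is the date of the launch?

2166-11-27

Count 1718 days before August 11, 2171:
November 27, 2166 → November 27, 2167: 365 days.
November 27, 2167 → November 27, 2168: 366 days (2168 is a leap year).
November 27, 2168 → November 27, 2169: 365 days.
November 27, 2169 → November 27, 2170: 365 days.
November 2170: 30 − 27 = 3 days remain.
Then December (31), January (31), February 2171 (28), March (31), April (30), May (31), June (30), July (31): 31 + 31 + 28 + 31 + 30 + 31 + 30 + 31 = 243 days.
August 1–11, 2171: 11 days.
Residual: 257 days.
Total: 1718 days.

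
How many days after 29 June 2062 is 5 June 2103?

14950

Day-of-year of June 29, 2062: 180.
Day-of-year of June 5, 2103: 156.
2062 has 365 days, so 365 − 180 = 185 days remain in 2062.
Full years 2063–2102: 31 common + 9 leap = 31×365 + 9×366 = 14609 days.
Total: 185 + 14609 + 156 = 14950 days.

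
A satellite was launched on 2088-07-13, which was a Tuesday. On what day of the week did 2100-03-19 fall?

From July 13, 2088 to July 13, 2099: 11 years, of which 2 contain a Feb 29 — 9×365 + 2×366 = 4017 days.
July 2099: 31 − 13 = 18 days remain.
Then August (31), September (30), October (31), November (30), December (31), January (31), February 2100 (28): 31 + 30 + 31 + 30 + 31 + 31 + 28 = 212 days.
March 1–19, 2100: 19 days.
Residual: 249 days.
Total: 4266 days.
4266 mod 7 = 3, so 3 days after Tuesday is Friday.

Friday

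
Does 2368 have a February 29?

Yes

2368 is a leap year.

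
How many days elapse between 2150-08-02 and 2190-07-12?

14589

From August 2, 2150 to August 2, 2189: 39 years, of which 10 contain a Feb 29 — 29×365 + 10×366 = 14245 days.
August 2189: 31 − 2 = 29 days remain.
Then 10 full months totalling 303 days.
July 1–12, 2190: 12 days.
Residual: 344 days.
Total: 14589 days.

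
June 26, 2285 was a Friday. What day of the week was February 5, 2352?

Tuesday

From June 26, 2285 to June 26, 2351: 66 years, of which 15 contain a Feb 29 — 51×365 + 15×366 = 24105 days.
(2300 is not a leap year (divisible by 100 but not 400).)
June 2351: 30 − 26 = 4 days remain.
Then July (31), August (31), September (30), October (31), November (30), December (31), January (31): 31 + 31 + 30 + 31 + 30 + 31 + 31 = 215 days.
February 1–5, 2352: 5 days (2352 is a leap year).
Residual: 224 days.
Total: 24329 days.
24329 mod 7 = 4, so 4 days after Friday is Tuesday.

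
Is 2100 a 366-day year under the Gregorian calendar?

No

2100 is not a leap year (divisible by 100 but not 400).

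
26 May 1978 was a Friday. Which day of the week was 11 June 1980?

Day-of-year of May 26, 1978: 146.
Day-of-year of June 11, 1980: 163.
1978 has 365 days, so 365 − 146 = 219 days remain in 1978.
Full years: 1979: 365. Sum = 365.
Total: 219 + 365 + 163 = 747 days.
747 mod 7 = 5, so 5 days after Friday is Wednesday.

Wednesday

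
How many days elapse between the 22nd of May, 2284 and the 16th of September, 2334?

Day-of-year of May 22, 2284: 143.
Day-of-year of September 16, 2334: 259.
2284 has 366 days, so 366 − 143 = 223 days remain in 2284.
Full years 2285–2333: 38 common + 11 leap = 38×365 + 11×366 = 17896 days.
Total: 223 + 17896 + 259 = 18378 days.

18378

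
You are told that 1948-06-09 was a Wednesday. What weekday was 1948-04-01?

Thursday

Count forward from the earlier date (April 1, 1948) to the later (June 9, 1948):
April 1948: 30 − 1 = 29 days remain.
Then May (31): 31 days.
June 1–9, 1948: 9 days.
Total: 29 + 31 + 9 = 69 days.
69 mod 7 = 6, so 6 days before Wednesday is Thursday.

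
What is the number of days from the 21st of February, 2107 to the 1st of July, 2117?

3783

From February 21, 2107 to February 21, 2117: 10 years, of which 3 contain a Feb 29 — 7×365 + 3×366 = 3653 days.
February 2117: 28 − 21 = 7 days remain (2117 is not a leap year, so February has 28 days).
Then March (31), April (30), May (31), June (30): 31 + 30 + 31 + 30 = 122 days.
July 1, 2117: 1 day.
Residual: 130 days.
Total: 3783 days.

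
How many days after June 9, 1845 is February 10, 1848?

June 9, 1845 → June 9, 1846: 365 days.
June 9, 1846 → June 9, 1847: 365 days.
June 1847: 30 − 9 = 21 days remain.
Then July (31), August (31), September (30), October (31), November (30), December (31), January (31): 31 + 31 + 30 + 31 + 30 + 31 + 31 = 215 days.
February 1–10, 1848: 10 days (1848 is a leap year).
Residual: 246 days.
Total: 976 days.

976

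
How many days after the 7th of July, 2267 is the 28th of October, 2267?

July 2267: 31 − 7 = 24 days remain.
Then August (31), September (30): 31 + 30 = 61 days.
October 1–28, 2267: 28 days.
Total: 24 + 61 + 28 = 113 days.

113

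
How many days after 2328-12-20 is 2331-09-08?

December 20, 2328 → December 20, 2329: 365 days.
December 20, 2329 → December 20, 2330: 365 days.
December 2330: 31 − 20 = 11 days remain.
Then January (31), February 2331 (28), March (31), April (30), May (31), June (30), July (31), August (31): 31 + 28 + 31 + 30 + 31 + 30 + 31 + 31 = 243 days.
September 1–8, 2331: 8 days.
Residual: 262 days.
Total: 992 days.

992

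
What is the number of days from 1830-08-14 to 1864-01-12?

12204

Day-of-year of August 14, 1830: 226.
Day-of-year of January 12, 1864: 12.
1830 has 365 days, so 365 − 226 = 139 days remain in 1830.
Full years 1831–1863: 25 common + 8 leap = 25×365 + 8×366 = 12053 days.
Total: 139 + 12053 + 12 = 12204 days.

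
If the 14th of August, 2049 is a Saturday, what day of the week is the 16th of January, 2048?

Count forward from the earlier date (January 16, 2048) to the later (August 14, 2049):
January 2048: 31 − 16 = 15 days remain.
Then 18 full months totalling 547 days.
August 1–14, 2049: 14 days.
Total: 15 + 547 + 14 = 576 days.
576 mod 7 = 2, so 2 days before Saturday is Thursday.

Thursday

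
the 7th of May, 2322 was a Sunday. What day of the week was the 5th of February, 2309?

Count forward from the earlier date (February 5, 2309) to the later (May 7, 2322):
Day-of-year of February 5, 2309: 36.
Day-of-year of May 7, 2322: 127.
2309 has 365 days, so 365 − 36 = 329 days remain in 2309.
Full years 2310–2321: 9 common + 3 leap = 9×365 + 3×366 = 4383 days.
Total: 329 + 4383 + 127 = 4839 days.
4839 mod 7 = 2, so 2 days before Sunday is Friday.

Friday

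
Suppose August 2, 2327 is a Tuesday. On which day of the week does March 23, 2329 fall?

Saturday

August 2, 2327 → August 2, 2328: 366 days (2328 is a leap year).
August 2328: 31 − 2 = 29 days remain.
Then September (30), October (31), November (30), December (31), January (31), February 2329 (28): 30 + 31 + 30 + 31 + 31 + 28 = 181 days.
March 1–23, 2329: 23 days.
Residual: 233 days.
Total: 599 days.
599 mod 7 = 4, so 4 days after Tuesday is Saturday.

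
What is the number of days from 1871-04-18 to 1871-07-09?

82

April 1871: 30 − 18 = 12 days remain.
Then May (31), June (30): 31 + 30 = 61 days.
July 1–9, 1871: 9 days.
Total: 12 + 61 + 9 = 82 days.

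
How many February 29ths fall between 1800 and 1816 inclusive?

Years divisible by 4 in [1800, 1816]: 1800, 1804, 1808, 1812, 1816.
Of these, 1800 is divisible by 100 but not 400, so not leap.
Leap years: 5 − 1 = 4.

4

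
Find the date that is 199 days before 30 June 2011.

13 December 2010

Count 199 days before June 30, 2011:
Day-of-year of December 13, 2010: 347.
Day-of-year of June 30, 2011: 181.
2010 has 365 days, so 365 − 347 = 18 days remain in 2010.
Total: 18 + 181 = 199 days.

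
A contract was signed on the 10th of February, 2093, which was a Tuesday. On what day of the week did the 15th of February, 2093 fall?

Within February 2093: 15 − 10 = 5 days.
5 mod 7 = 5, so 5 days after Tuesday is Sunday.

Sunday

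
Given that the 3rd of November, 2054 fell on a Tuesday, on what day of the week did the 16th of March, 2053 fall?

Sunday

Count forward from the earlier date (March 16, 2053) to the later (November 3, 2054):
Day-of-year of March 16, 2053: 75.
Day-of-year of November 3, 2054: 307.
2053 has 365 days, so 365 − 75 = 290 days remain in 2053.
Total: 290 + 307 = 597 days.
597 mod 7 = 2, so 2 days before Tuesday is Sunday.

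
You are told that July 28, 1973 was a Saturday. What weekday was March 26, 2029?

Monday

Day-of-year of July 28, 1973: 209.
Day-of-year of March 26, 2029: 85.
1973 has 365 days, so 365 − 209 = 156 days remain in 1973.
Full years 1974–2028: 41 common + 14 leap = 41×365 + 14×366 = 20089 days.
Total: 156 + 20089 + 85 = 20330 days.
20330 mod 7 = 2, so 2 days after Saturday is Monday.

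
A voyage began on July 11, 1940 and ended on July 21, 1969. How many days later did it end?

From July 11, 1940 to July 11, 1969: 29 years, of which 7 contain a Feb 29 — 22×365 + 7×366 = 10592 days.
Within July 1969: 21 − 11 = 10 days.
Total: 10602 days.

10602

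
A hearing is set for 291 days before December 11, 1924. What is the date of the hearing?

February 24, 1924

Count 291 days before December 11, 1924:
February 1924: 29 − 24 = 5 days remain (1924 is a leap year, so February has 29 days).
Then 9 full months totalling 275 days.
December 1–11, 1924: 11 days.
Total: 5 + 275 + 11 = 291 days.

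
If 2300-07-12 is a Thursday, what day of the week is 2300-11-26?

July 2300: 31 − 12 = 19 days remain.
Then August (31), September (30), October (31): 31 + 30 + 31 = 92 days.
November 1–26, 2300: 26 days.
Total: 19 + 92 + 26 = 137 days.
137 mod 7 = 4, so 4 days after Thursday is Monday.

Monday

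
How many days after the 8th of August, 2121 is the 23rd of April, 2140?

Day-of-year of August 8, 2121: 220.
Day-of-year of April 23, 2140: 114.
2121 has 365 days, so 365 − 220 = 145 days remain in 2121.
Full years 2122–2139: 14 common + 4 leap = 14×365 + 4×366 = 6574 days.
Total: 145 + 6574 + 114 = 6833 days.

6833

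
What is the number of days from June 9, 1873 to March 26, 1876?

1021

June 9, 1873 → June 9, 1874: 365 days.
June 9, 1874 → June 9, 1875: 365 days.
June 1875: 30 − 9 = 21 days remain.
Then July (31), August (31), September (30), October (31), November (30), December (31), January (31), February 1876 (29): 31 + 31 + 30 + 31 + 30 + 31 + 31 + 29 = 244 days.
March 1–26, 1876: 26 days.
Residual: 291 days.
Total: 1021 days.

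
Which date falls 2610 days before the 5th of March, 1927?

the 11th of January, 1920

Count 2610 days before March 5, 1927:
From January 11, 1920 to January 11, 1927: 7 years, of which 2 contain a Feb 29 — 5×365 + 2×366 = 2557 days.
January 1927: 31 − 11 = 20 days remain.
Then February 1927 (28): 28 days.
March 1–5, 1927: 5 days.
Residual: 53 days.
Total: 2610 days.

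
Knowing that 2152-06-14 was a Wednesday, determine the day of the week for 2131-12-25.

Count forward from the earlier date (December 25, 2131) to the later (June 14, 2152):
Day-of-year of December 25, 2131: 359.
Day-of-year of June 14, 2152: 166.
2131 has 365 days, so 365 − 359 = 6 days remain in 2131.
Full years 2132–2151: 15 common + 5 leap = 15×365 + 5×366 = 7305 days.
Total: 6 + 7305 + 166 = 7477 days.
7477 mod 7 = 1, so 1 day before Wednesday is Tuesday.

Tuesday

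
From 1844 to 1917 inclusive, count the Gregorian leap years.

18

Years divisible by 4: 1844, 1848, …, 1916 — 19 in all.
Of these, 1900 is divisible by 100 but not 400, so not leap.
Leap years: 19 − 1 = 18.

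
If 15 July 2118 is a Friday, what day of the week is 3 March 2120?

Day-of-year of July 15, 2118: 196.
Day-of-year of March 3, 2120: 63.
2118 has 365 days, so 365 − 196 = 169 days remain in 2118.
Full years: 2119: 365. Sum = 365.
Total: 169 + 365 + 63 = 597 days.
597 mod 7 = 2, so 2 days after Friday is Sunday.

Sunday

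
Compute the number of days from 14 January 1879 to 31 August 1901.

From January 14, 1879 to January 14, 1901: 22 years, of which 5 contain a Feb 29 — 17×365 + 5×366 = 8035 days.
(1900 is not a leap year (divisible by 100 but not 400).)
January 1901: 31 − 14 = 17 days remain.
Then February 1901 (28), March (31), April (30), May (31), June (30), July (31): 28 + 31 + 30 + 31 + 30 + 31 = 181 days.
August 1–31, 1901: 31 days.
Residual: 229 days.
Total: 8264 days.

8264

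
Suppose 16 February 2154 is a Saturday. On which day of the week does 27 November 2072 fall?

Sunday

Count forward from the earlier date (November 27, 2072) to the later (February 16, 2154):
Day-of-year of November 27, 2072: 332.
Day-of-year of February 16, 2154: 47.
2072 has 366 days, so 366 − 332 = 34 days remain in 2072.
Full years 2073–2153: 62 common + 19 leap = 62×365 + 19×366 = 29584 days.
Total: 34 + 29584 + 47 = 29665 days.
29665 mod 7 = 6, so 6 days before Saturday is Sunday.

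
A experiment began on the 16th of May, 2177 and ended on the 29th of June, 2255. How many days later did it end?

Day-of-year of May 16, 2177: 136.
Day-of-year of June 29, 2255: 180.
2177 has 365 days, so 365 − 136 = 229 days remain in 2177.
Full years 2178–2254: 59 common + 18 leap = 59×365 + 18×366 = 28123 days.
Total: 229 + 28123 + 180 = 28532 days.

28532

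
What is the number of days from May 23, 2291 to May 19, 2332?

From May 23, 2291 to May 23, 2331: 40 years, of which 9 contain a Feb 29 — 31×365 + 9×366 = 14609 days.
(2300 is not a leap year (divisible by 100 but not 400).)
May 2331: 31 − 23 = 8 days remain.
Then 11 full months totalling 335 days.
May 1–19, 2332: 19 days.
Residual: 362 days.
Total: 14971 days.

14971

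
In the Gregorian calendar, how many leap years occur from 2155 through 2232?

19

Years divisible by 4: 2156, 2160, …, 2232 — 20 in all.
Of these, 2200 is divisible by 100 but not 400, so not leap.
Leap years: 20 − 1 = 19.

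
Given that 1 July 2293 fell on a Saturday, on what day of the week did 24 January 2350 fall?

Tuesday

Day-of-year of July 1, 2293: 182.
Day-of-year of January 24, 2350: 24.
2293 has 365 days, so 365 − 182 = 183 days remain in 2293.
Full years 2294–2349: 43 common + 13 leap = 43×365 + 13×366 = 20453 days.
Total: 183 + 20453 + 24 = 20660 days.
20660 mod 7 = 3, so 3 days after Saturday is Tuesday.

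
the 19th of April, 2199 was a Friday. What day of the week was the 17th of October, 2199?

April 2199: 30 − 19 = 11 days remain.
Then May (31), June (30), July (31), August (31), September (30): 31 + 30 + 31 + 31 + 30 = 153 days.
October 1–17, 2199: 17 days.
Total: 11 + 153 + 17 = 181 days.
181 mod 7 = 6, so 6 days after Friday is Thursday.

Thursday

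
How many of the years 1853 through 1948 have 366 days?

Years divisible by 4: 1856, 1860, …, 1948 — 24 in all.
Of these, 1900 is divisible by 100 but not 400, so not leap.
Leap years: 24 − 1 = 23.

23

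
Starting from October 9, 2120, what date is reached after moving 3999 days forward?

September 21, 2131

Count 3999 days after October 9, 2120:
From October 9, 2120 to October 9, 2130: 10 years, of which 2 contain a Feb 29 — 8×365 + 2×366 = 3652 days.
October 2130: 31 − 9 = 22 days remain.
Then 10 full months totalling 304 days.
September 1–21, 2131: 21 days.
Residual: 347 days.
Total: 3999 days.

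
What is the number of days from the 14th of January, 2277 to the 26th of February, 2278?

408

January 2277: 31 − 14 = 17 days remain.
Then 12 full months totalling 365 days.
February 1–26, 2278: 26 days (2278 is not a leap year).
Total: 17 + 365 + 26 = 408 days.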